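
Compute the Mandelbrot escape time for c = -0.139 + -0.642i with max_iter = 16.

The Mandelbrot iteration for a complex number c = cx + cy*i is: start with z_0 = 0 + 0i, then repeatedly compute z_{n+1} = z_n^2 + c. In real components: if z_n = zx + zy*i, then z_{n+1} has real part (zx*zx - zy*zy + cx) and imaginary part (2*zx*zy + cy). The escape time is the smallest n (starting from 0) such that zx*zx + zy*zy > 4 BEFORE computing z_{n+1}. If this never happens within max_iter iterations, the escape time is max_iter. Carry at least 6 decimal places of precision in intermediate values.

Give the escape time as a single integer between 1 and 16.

z_0 = 0 + 0i, c = -0.1390 + -0.6420i
Iter 1: z = -0.1390 + -0.6420i, |z|^2 = 0.4315
Iter 2: z = -0.5318 + -0.4635i, |z|^2 = 0.4977
Iter 3: z = -0.0710 + -0.1490i, |z|^2 = 0.0272
Iter 4: z = -0.1561 + -0.6208i, |z|^2 = 0.4098
Iter 5: z = -0.5001 + -0.4481i, |z|^2 = 0.4509
Iter 6: z = -0.0897 + -0.1938i, |z|^2 = 0.0456
Iter 7: z = -0.1685 + -0.6072i, |z|^2 = 0.3971
Iter 8: z = -0.4793 + -0.4373i, |z|^2 = 0.4210
Iter 9: z = -0.1005 + -0.2227i, |z|^2 = 0.0597
Iter 10: z = -0.1785 + -0.5972i, |z|^2 = 0.3885
Iter 11: z = -0.4638 + -0.4288i, |z|^2 = 0.3990
Iter 12: z = -0.1077 + -0.2443i, |z|^2 = 0.0713
Iter 13: z = -0.1871 + -0.5894i, |z|^2 = 0.3823
Iter 14: z = -0.4514 + -0.4215i, |z|^2 = 0.3814
Iter 15: z = -0.1129 + -0.2615i, |z|^2 = 0.0811

Answer: 16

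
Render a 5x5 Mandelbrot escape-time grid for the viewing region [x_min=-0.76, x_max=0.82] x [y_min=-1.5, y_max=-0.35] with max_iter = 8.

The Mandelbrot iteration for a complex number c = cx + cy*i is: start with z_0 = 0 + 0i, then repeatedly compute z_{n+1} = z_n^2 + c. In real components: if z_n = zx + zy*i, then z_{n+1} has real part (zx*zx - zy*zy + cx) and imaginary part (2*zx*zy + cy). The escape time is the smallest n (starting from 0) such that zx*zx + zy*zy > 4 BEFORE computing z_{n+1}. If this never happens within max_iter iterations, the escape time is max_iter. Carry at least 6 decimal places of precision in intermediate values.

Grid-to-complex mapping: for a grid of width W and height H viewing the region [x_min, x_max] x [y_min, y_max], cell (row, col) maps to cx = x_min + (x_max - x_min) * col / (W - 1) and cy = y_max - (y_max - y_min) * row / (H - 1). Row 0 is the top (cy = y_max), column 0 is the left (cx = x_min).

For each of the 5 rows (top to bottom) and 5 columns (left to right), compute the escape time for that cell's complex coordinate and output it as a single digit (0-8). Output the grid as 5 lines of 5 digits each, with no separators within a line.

Answer: 88883
58862
45632
33322
22222

Derivation:
(row=0, col=0): c = -0.7600 + -0.3500i → escape time 8
(row=0, col=1): c = -0.3650 + -0.3500i → escape time 8
(row=0, col=2): c = 0.0300 + -0.3500i → escape time 8
(row=0, col=3): c = 0.4250 + -0.3500i → escape time 8
(row=0, col=4): c = 0.8200 + -0.3500i → escape time 3
(row=1, col=0): c = -0.7600 + -0.6375i → escape time 5
(row=1, col=1): c = -0.3650 + -0.6375i → escape time 8
(row=1, col=2): c = 0.0300 + -0.6375i → escape time 8
(row=1, col=3): c = 0.4250 + -0.6375i → escape time 6
(row=1, col=4): c = 0.8200 + -0.6375i → escape time 2
(row=2, col=0): c = -0.7600 + -0.9250i → escape time 4
(row=2, col=1): c = -0.3650 + -0.9250i → escape time 5
(row=2, col=2): c = 0.0300 + -0.9250i → escape time 6
(row=2, col=3): c = 0.4250 + -0.9250i → escape time 3
(row=2, col=4): c = 0.8200 + -0.9250i → escape time 2
(row=3, col=0): c = -0.7600 + -1.2125i → escape time 3
(row=3, col=1): c = -0.3650 + -1.2125i → escape time 3
(row=3, col=2): c = 0.0300 + -1.2125i → escape time 3
(row=3, col=3): c = 0.4250 + -1.2125i → escape time 2
(row=3, col=4): c = 0.8200 + -1.2125i → escape time 2
(row=4, col=0): c = -0.7600 + -1.5000i → escape time 2
(row=4, col=1): c = -0.3650 + -1.5000i → escape time 2
(row=4, col=2): c = 0.0300 + -1.5000i → escape time 2
(row=4, col=3): c = 0.4250 + -1.5000i → escape time 2
(row=4, col=4): c = 0.8200 + -1.5000i → escape time 2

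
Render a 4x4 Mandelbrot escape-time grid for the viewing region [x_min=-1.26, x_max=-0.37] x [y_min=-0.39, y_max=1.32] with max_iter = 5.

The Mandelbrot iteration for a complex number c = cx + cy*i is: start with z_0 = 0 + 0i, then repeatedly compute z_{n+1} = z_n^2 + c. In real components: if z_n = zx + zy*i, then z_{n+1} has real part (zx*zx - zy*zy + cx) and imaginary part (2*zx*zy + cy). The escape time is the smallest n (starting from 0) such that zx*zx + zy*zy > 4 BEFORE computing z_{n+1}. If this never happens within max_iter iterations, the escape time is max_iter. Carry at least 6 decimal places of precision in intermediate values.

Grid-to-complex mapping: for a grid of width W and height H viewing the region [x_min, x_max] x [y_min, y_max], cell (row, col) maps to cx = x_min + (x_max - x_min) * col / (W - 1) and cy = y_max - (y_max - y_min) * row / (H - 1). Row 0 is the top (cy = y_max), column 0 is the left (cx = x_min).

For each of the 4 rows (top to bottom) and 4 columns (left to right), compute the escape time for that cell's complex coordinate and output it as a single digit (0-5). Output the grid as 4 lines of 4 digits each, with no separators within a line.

(row=0, col=0): c = -1.2600 + 1.3200i → escape time 2
(row=0, col=1): c = -0.9633 + 1.3200i → escape time 2
(row=0, col=2): c = -0.6667 + 1.3200i → escape time 2
(row=0, col=3): c = -0.3700 + 1.3200i → escape time 2
(row=1, col=0): c = -1.2600 + 0.7500i → escape time 3
(row=1, col=1): c = -0.9633 + 0.7500i → escape time 4
(row=1, col=2): c = -0.6667 + 0.7500i → escape time 4
(row=1, col=3): c = -0.3700 + 0.7500i → escape time 5
(row=2, col=0): c = -1.2600 + 0.1800i → escape time 5
(row=2, col=1): c = -0.9633 + 0.1800i → escape time 5
(row=2, col=2): c = -0.6667 + 0.1800i → escape time 5
(row=2, col=3): c = -0.3700 + 0.1800i → escape time 5
(row=3, col=0): c = -1.2600 + -0.3900i → escape time 5
(row=3, col=1): c = -0.9633 + -0.3900i → escape time 5
(row=3, col=2): c = -0.6667 + -0.3900i → escape time 5
(row=3, col=3): c = -0.3700 + -0.3900i → escape time 5

Answer: 2222
3445
5555
5555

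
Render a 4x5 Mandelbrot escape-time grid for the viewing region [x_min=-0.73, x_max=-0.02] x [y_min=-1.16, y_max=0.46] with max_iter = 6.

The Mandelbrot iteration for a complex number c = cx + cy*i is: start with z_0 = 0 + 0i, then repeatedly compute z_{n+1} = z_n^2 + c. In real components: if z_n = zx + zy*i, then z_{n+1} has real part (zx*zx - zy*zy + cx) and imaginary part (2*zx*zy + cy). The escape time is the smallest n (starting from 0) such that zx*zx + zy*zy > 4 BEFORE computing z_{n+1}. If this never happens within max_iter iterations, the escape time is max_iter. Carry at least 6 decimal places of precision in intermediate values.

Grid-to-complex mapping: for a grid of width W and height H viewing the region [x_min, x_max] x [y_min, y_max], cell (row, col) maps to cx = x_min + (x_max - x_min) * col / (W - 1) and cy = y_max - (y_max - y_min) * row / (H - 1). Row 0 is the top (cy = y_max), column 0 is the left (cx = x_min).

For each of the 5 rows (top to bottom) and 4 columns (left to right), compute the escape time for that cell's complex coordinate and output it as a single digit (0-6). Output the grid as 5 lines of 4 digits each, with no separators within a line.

Answer: 6666
6666
6666
4666
3344

Derivation:
(row=0, col=0): c = -0.7300 + 0.4600i → escape time 6
(row=0, col=1): c = -0.4933 + 0.4600i → escape time 6
(row=0, col=2): c = -0.2567 + 0.4600i → escape time 6
(row=0, col=3): c = -0.0200 + 0.4600i → escape time 6
(row=1, col=0): c = -0.7300 + 0.0550i → escape time 6
(row=1, col=1): c = -0.4933 + 0.0550i → escape time 6
(row=1, col=2): c = -0.2567 + 0.0550i → escape time 6
(row=1, col=3): c = -0.0200 + 0.0550i → escape time 6
(row=2, col=0): c = -0.7300 + -0.3500i → escape time 6
(row=2, col=1): c = -0.4933 + -0.3500i → escape time 6
(row=2, col=2): c = -0.2567 + -0.3500i → escape time 6
(row=2, col=3): c = -0.0200 + -0.3500i → escape time 6
(row=3, col=0): c = -0.7300 + -0.7550i → escape time 4
(row=3, col=1): c = -0.4933 + -0.7550i → escape time 6
(row=3, col=2): c = -0.2567 + -0.7550i → escape time 6
(row=3, col=3): c = -0.0200 + -0.7550i → escape time 6
(row=4, col=0): c = -0.7300 + -1.1600i → escape time 3
(row=4, col=1): c = -0.4933 + -1.1600i → escape time 3
(row=4, col=2): c = -0.2567 + -1.1600i → escape time 4
(row=4, col=3): c = -0.0200 + -1.1600i → escape time 4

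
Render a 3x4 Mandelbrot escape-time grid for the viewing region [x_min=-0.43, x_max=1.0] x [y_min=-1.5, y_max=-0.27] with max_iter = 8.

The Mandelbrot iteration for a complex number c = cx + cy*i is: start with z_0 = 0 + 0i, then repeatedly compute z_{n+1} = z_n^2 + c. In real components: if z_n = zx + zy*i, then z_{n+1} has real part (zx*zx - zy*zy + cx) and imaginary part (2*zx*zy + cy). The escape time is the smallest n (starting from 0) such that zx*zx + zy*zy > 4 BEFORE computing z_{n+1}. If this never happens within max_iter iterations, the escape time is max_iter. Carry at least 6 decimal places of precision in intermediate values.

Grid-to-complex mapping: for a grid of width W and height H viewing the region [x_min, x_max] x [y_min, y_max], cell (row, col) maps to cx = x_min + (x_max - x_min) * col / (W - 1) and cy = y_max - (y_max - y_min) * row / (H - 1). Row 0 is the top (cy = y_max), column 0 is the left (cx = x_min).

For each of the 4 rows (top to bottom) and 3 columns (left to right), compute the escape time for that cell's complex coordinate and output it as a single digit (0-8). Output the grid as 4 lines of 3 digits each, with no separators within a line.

Answer: 882
872
432
222

Derivation:
(row=0, col=0): c = -0.4300 + -0.2700i → escape time 8
(row=0, col=1): c = 0.2850 + -0.2700i → escape time 8
(row=0, col=2): c = 1.0000 + -0.2700i → escape time 2
(row=1, col=0): c = -0.4300 + -0.6800i → escape time 8
(row=1, col=1): c = 0.2850 + -0.6800i → escape time 7
(row=1, col=2): c = 1.0000 + -0.6800i → escape time 2
(row=2, col=0): c = -0.4300 + -1.0900i → escape time 4
(row=2, col=1): c = 0.2850 + -1.0900i → escape time 3
(row=2, col=2): c = 1.0000 + -1.0900i → escape time 2
(row=3, col=0): c = -0.4300 + -1.5000i → escape time 2
(row=3, col=1): c = 0.2850 + -1.5000i → escape time 2
(row=3, col=2): c = 1.0000 + -1.5000i → escape time 2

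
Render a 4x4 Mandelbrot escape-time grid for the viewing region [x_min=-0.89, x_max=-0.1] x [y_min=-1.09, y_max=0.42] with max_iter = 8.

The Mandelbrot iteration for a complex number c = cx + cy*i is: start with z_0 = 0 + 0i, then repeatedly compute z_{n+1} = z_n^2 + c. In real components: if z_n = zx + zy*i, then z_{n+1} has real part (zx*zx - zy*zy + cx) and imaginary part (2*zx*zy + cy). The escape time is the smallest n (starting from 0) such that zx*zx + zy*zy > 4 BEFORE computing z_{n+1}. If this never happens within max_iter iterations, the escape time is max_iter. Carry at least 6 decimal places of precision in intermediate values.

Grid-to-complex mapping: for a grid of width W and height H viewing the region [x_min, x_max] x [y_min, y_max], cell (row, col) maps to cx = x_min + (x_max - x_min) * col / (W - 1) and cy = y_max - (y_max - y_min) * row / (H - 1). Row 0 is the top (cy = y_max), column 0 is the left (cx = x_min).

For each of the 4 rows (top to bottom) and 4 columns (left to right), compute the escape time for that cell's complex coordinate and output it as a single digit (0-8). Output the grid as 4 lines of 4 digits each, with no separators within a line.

Answer: 7888
8888
5888
3345

Derivation:
(row=0, col=0): c = -0.8900 + 0.4200i → escape time 7
(row=0, col=1): c = -0.6267 + 0.4200i → escape time 8
(row=0, col=2): c = -0.3633 + 0.4200i → escape time 8
(row=0, col=3): c = -0.1000 + 0.4200i → escape time 8
(row=1, col=0): c = -0.8900 + -0.0833i → escape time 8
(row=1, col=1): c = -0.6267 + -0.0833i → escape time 8
(row=1, col=2): c = -0.3633 + -0.0833i → escape time 8
(row=1, col=3): c = -0.1000 + -0.0833i → escape time 8
(row=2, col=0): c = -0.8900 + -0.5867i → escape time 5
(row=2, col=1): c = -0.6267 + -0.5867i → escape time 8
(row=2, col=2): c = -0.3633 + -0.5867i → escape time 8
(row=2, col=3): c = -0.1000 + -0.5867i → escape time 8
(row=3, col=0): c = -0.8900 + -1.0900i → escape time 3
(row=3, col=1): c = -0.6267 + -1.0900i → escape time 3
(row=3, col=2): c = -0.3633 + -1.0900i → escape time 4
(row=3, col=3): c = -0.1000 + -1.0900i → escape time 5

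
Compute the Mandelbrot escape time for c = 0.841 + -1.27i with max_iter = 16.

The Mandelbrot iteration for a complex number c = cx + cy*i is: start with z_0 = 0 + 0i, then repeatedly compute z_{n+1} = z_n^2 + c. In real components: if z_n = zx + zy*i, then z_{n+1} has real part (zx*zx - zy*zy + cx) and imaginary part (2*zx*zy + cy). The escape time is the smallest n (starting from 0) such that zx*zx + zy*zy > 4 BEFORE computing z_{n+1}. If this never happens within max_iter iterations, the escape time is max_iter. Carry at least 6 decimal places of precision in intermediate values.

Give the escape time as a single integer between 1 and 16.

z_0 = 0 + 0i, c = 0.8410 + -1.2700i
Iter 1: z = 0.8410 + -1.2700i, |z|^2 = 2.3202
Iter 2: z = -0.0646 + -3.4061i, |z|^2 = 11.6060
Escaped at iteration 2

Answer: 2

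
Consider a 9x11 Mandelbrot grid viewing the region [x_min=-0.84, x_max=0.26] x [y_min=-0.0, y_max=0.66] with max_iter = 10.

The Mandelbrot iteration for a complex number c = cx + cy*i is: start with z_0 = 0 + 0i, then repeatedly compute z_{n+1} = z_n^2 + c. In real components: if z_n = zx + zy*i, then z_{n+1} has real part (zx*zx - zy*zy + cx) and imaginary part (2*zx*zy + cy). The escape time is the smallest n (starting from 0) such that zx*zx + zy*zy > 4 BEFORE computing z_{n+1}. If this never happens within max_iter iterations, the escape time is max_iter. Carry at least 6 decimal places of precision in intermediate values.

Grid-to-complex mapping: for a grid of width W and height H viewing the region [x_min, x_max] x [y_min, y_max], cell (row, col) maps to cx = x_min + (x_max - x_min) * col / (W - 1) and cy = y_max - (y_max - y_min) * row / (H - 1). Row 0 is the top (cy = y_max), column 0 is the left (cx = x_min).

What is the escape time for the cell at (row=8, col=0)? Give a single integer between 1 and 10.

Answer: 10

Derivation:
z_0 = 0 + 0i, c = -0.8400 + 0.1320i
Iter 1: z = -0.8400 + 0.1320i, |z|^2 = 0.7230
Iter 2: z = -0.1518 + -0.0898i, |z|^2 = 0.0311
Iter 3: z = -0.8250 + 0.1593i, |z|^2 = 0.7060
Iter 4: z = -0.1847 + -0.1308i, |z|^2 = 0.0512
Iter 5: z = -0.8230 + 0.1803i, |z|^2 = 0.7098
Iter 6: z = -0.1952 + -0.1648i, |z|^2 = 0.0653
Iter 7: z = -0.8290 + 0.1963i, |z|^2 = 0.7259
Iter 8: z = -0.1912 + -0.1936i, |z|^2 = 0.0740
Iter 9: z = -0.8409 + 0.2060i, |z|^2 = 0.7495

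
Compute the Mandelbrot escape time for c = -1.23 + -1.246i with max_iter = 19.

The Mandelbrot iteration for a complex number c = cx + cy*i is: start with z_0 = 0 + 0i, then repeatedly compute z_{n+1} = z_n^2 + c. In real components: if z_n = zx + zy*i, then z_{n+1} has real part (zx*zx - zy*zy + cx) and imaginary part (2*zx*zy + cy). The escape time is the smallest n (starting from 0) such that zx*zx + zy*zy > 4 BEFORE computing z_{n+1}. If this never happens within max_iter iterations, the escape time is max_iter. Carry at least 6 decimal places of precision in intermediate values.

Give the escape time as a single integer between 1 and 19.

z_0 = 0 + 0i, c = -1.2300 + -1.2460i
Iter 1: z = -1.2300 + -1.2460i, |z|^2 = 3.0654
Iter 2: z = -1.2696 + 1.8192i, |z|^2 = 4.9213
Escaped at iteration 2

Answer: 2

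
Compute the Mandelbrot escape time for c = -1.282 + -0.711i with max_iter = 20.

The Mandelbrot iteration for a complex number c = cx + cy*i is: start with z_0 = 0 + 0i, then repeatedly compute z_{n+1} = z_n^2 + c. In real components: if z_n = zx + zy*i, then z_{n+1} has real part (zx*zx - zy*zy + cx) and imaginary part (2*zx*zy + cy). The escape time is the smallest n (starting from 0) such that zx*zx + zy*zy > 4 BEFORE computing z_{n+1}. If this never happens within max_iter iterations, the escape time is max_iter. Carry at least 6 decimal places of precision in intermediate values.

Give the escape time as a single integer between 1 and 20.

Answer: 3

Derivation:
z_0 = 0 + 0i, c = -1.2820 + -0.7110i
Iter 1: z = -1.2820 + -0.7110i, |z|^2 = 2.1490
Iter 2: z = -0.1440 + 1.1120i, |z|^2 = 1.2573
Iter 3: z = -2.4978 + -1.0313i, |z|^2 = 7.3026
Escaped at iteration 3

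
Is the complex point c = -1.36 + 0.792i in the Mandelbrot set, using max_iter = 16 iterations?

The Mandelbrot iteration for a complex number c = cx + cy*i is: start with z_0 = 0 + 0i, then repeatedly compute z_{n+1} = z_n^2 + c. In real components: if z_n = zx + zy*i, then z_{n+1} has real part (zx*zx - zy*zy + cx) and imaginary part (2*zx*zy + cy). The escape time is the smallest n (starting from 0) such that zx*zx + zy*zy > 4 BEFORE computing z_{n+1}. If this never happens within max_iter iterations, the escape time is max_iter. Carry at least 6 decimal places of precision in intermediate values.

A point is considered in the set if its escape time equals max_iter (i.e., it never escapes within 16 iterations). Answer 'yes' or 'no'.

z_0 = 0 + 0i, c = -1.3600 + 0.7920i
Iter 1: z = -1.3600 + 0.7920i, |z|^2 = 2.4769
Iter 2: z = -0.1377 + -1.3622i, |z|^2 = 1.8746
Iter 3: z = -3.1967 + 1.1671i, |z|^2 = 11.5812
Escaped at iteration 3

Answer: no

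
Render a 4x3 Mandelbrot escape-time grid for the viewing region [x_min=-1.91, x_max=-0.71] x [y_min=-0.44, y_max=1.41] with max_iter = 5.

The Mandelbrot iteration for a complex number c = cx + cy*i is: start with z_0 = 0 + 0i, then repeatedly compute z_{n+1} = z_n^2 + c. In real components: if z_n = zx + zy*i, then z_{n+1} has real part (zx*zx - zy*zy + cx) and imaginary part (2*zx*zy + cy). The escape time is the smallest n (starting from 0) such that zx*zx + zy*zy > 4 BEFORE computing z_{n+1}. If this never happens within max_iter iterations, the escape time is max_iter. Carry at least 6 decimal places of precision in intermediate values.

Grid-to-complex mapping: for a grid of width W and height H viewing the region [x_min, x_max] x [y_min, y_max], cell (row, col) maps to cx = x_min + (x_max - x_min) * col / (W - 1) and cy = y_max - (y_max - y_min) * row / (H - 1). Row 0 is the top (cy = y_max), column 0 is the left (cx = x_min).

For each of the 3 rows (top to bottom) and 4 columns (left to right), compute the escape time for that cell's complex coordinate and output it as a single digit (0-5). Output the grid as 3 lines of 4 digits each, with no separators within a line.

(row=0, col=0): c = -1.9100 + 1.4100i → escape time 1
(row=0, col=1): c = -1.5100 + 1.4100i → escape time 1
(row=0, col=2): c = -1.1100 + 1.4100i → escape time 2
(row=0, col=3): c = -0.7100 + 1.4100i → escape time 2
(row=1, col=0): c = -1.9100 + 0.4850i → escape time 2
(row=1, col=1): c = -1.5100 + 0.4850i → escape time 3
(row=1, col=2): c = -1.1100 + 0.4850i → escape time 5
(row=1, col=3): c = -0.7100 + 0.4850i → escape time 5
(row=2, col=0): c = -1.9100 + -0.4400i → escape time 3
(row=2, col=1): c = -1.5100 + -0.4400i → escape time 3
(row=2, col=2): c = -1.1100 + -0.4400i → escape time 5
(row=2, col=3): c = -0.7100 + -0.4400i → escape time 5

Answer: 1122
2355
3355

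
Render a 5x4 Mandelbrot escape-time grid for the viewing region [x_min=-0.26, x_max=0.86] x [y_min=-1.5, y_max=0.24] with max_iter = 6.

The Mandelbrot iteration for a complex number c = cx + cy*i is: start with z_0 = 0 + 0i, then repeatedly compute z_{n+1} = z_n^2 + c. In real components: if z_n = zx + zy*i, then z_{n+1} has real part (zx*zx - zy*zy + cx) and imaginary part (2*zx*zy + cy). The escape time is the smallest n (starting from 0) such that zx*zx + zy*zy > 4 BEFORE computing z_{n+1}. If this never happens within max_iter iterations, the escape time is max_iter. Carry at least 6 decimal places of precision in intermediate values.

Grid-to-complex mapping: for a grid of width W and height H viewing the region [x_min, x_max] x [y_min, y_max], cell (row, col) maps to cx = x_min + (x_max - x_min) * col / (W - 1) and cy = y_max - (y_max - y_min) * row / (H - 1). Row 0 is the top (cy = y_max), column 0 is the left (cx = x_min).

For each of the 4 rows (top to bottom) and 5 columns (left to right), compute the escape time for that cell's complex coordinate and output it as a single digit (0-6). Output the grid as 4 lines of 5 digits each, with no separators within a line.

Answer: 66643
66643
66432
22222

Derivation:
(row=0, col=0): c = -0.2600 + 0.2400i → escape time 6
(row=0, col=1): c = 0.0200 + 0.2400i → escape time 6
(row=0, col=2): c = 0.3000 + 0.2400i → escape time 6
(row=0, col=3): c = 0.5800 + 0.2400i → escape time 4
(row=0, col=4): c = 0.8600 + 0.2400i → escape time 3
(row=1, col=0): c = -0.2600 + -0.3400i → escape time 6
(row=1, col=1): c = 0.0200 + -0.3400i → escape time 6
(row=1, col=2): c = 0.3000 + -0.3400i → escape time 6
(row=1, col=3): c = 0.5800 + -0.3400i → escape time 4
(row=1, col=4): c = 0.8600 + -0.3400i → escape time 3
(row=2, col=0): c = -0.2600 + -0.9200i → escape time 6
(row=2, col=1): c = 0.0200 + -0.9200i → escape time 6
(row=2, col=2): c = 0.3000 + -0.9200i → escape time 4
(row=2, col=3): c = 0.5800 + -0.9200i → escape time 3
(row=2, col=4): c = 0.8600 + -0.9200i → escape time 2
(row=3, col=0): c = -0.2600 + -1.5000i → escape time 2
(row=3, col=1): c = 0.0200 + -1.5000i → escape time 2
(row=3, col=2): c = 0.3000 + -1.5000i → escape time 2
(row=3, col=3): c = 0.5800 + -1.5000i → escape time 2
(row=3, col=4): c = 0.8600 + -1.5000i → escape time 2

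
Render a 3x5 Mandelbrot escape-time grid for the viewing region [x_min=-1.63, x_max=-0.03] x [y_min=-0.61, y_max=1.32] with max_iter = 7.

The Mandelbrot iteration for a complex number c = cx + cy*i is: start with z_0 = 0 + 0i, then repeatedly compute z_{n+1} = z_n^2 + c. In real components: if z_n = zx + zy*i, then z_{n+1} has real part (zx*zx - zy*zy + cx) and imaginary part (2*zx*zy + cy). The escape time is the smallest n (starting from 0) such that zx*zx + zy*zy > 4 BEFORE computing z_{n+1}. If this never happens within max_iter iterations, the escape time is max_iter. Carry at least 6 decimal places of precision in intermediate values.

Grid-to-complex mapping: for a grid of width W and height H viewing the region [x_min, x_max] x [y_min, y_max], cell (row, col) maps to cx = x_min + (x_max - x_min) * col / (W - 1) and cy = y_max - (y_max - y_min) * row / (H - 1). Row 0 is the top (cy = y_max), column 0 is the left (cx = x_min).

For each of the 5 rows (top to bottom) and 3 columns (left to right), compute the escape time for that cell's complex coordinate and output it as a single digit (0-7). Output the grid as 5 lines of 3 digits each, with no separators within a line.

Answer: 122
347
477
677
357

Derivation:
(row=0, col=0): c = -1.6300 + 1.3200i → escape time 1
(row=0, col=1): c = -0.8300 + 1.3200i → escape time 2
(row=0, col=2): c = -0.0300 + 1.3200i → escape time 2
(row=1, col=0): c = -1.6300 + 0.8375i → escape time 3
(row=1, col=1): c = -0.8300 + 0.8375i → escape time 4
(row=1, col=2): c = -0.0300 + 0.8375i → escape time 7
(row=2, col=0): c = -1.6300 + 0.3550i → escape time 4
(row=2, col=1): c = -0.8300 + 0.3550i → escape time 7
(row=2, col=2): c = -0.0300 + 0.3550i → escape time 7
(row=3, col=0): c = -1.6300 + -0.1275i → escape time 6
(row=3, col=1): c = -0.8300 + -0.1275i → escape time 7
(row=3, col=2): c = -0.0300 + -0.1275i → escape time 7
(row=4, col=0): c = -1.6300 + -0.6100i → escape time 3
(row=4, col=1): c = -0.8300 + -0.6100i → escape time 5
(row=4, col=2): c = -0.0300 + -0.6100i → escape time 7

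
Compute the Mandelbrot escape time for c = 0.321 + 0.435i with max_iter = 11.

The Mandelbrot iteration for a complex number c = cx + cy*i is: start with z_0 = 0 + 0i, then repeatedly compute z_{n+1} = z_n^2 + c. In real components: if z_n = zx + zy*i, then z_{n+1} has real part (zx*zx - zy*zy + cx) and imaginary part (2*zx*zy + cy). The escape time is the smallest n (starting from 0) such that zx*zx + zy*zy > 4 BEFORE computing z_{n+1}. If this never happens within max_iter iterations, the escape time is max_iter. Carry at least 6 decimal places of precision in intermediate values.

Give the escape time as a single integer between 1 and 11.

Answer: 11

Derivation:
z_0 = 0 + 0i, c = 0.3210 + 0.4350i
Iter 1: z = 0.3210 + 0.4350i, |z|^2 = 0.2923
Iter 2: z = 0.2348 + 0.7143i, |z|^2 = 0.5653
Iter 3: z = -0.1340 + 0.7704i, |z|^2 = 0.6116
Iter 4: z = -0.2546 + 0.2285i, |z|^2 = 0.1170
Iter 5: z = 0.3336 + 0.3187i, |z|^2 = 0.2129
Iter 6: z = 0.3308 + 0.6476i, |z|^2 = 0.5288
Iter 7: z = 0.0110 + 0.8634i, |z|^2 = 0.7456
Iter 8: z = -0.4244 + 0.4540i, |z|^2 = 0.3862
Iter 9: z = 0.2950 + 0.0497i, |z|^2 = 0.0895
Iter 10: z = 0.4056 + 0.4643i, |z|^2 = 0.3801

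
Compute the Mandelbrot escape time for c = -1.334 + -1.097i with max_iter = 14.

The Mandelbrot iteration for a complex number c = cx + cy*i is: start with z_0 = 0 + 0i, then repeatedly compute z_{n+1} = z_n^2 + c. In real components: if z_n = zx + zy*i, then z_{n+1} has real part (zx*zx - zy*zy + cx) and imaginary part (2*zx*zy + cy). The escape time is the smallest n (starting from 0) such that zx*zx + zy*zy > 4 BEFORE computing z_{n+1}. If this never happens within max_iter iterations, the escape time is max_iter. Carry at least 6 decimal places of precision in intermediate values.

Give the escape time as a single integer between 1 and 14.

z_0 = 0 + 0i, c = -1.3340 + -1.0970i
Iter 1: z = -1.3340 + -1.0970i, |z|^2 = 2.9830
Iter 2: z = -0.7579 + 1.8298i, |z|^2 = 3.9225
Iter 3: z = -4.1078 + -3.8704i, |z|^2 = 31.8544
Escaped at iteration 3

Answer: 3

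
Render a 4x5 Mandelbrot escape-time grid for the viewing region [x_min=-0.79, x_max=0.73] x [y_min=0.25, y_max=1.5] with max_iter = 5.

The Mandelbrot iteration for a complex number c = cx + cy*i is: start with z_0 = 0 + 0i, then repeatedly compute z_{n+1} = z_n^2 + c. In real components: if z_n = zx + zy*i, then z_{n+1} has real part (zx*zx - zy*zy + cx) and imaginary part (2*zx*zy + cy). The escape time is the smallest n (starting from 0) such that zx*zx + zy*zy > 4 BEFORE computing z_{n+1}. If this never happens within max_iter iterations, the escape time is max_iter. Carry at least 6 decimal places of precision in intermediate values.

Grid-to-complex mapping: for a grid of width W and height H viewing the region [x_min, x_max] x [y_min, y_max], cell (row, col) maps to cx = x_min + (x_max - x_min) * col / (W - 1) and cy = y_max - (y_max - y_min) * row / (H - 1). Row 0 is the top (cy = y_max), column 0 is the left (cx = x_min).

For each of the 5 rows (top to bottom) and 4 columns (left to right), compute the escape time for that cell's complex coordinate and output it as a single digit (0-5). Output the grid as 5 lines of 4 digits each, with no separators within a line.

Answer: 2222
3322
4542
5553
5553

Derivation:
(row=0, col=0): c = -0.7900 + 1.5000i → escape time 2
(row=0, col=1): c = -0.2833 + 1.5000i → escape time 2
(row=0, col=2): c = 0.2233 + 1.5000i → escape time 2
(row=0, col=3): c = 0.7300 + 1.5000i → escape time 2
(row=1, col=0): c = -0.7900 + 1.1875i → escape time 3
(row=1, col=1): c = -0.2833 + 1.1875i → escape time 3
(row=1, col=2): c = 0.2233 + 1.1875i → escape time 2
(row=1, col=3): c = 0.7300 + 1.1875i → escape time 2
(row=2, col=0): c = -0.7900 + 0.8750i → escape time 4
(row=2, col=1): c = -0.2833 + 0.8750i → escape time 5
(row=2, col=2): c = 0.2233 + 0.8750i → escape time 4
(row=2, col=3): c = 0.7300 + 0.8750i → escape time 2
(row=3, col=0): c = -0.7900 + 0.5625i → escape time 5
(row=3, col=1): c = -0.2833 + 0.5625i → escape time 5
(row=3, col=2): c = 0.2233 + 0.5625i → escape time 5
(row=3, col=3): c = 0.7300 + 0.5625i → escape time 3
(row=4, col=0): c = -0.7900 + 0.2500i → escape time 5
(row=4, col=1): c = -0.2833 + 0.2500i → escape time 5
(row=4, col=2): c = 0.2233 + 0.2500i → escape time 5
(row=4, col=3): c = 0.7300 + 0.2500i → escape time 3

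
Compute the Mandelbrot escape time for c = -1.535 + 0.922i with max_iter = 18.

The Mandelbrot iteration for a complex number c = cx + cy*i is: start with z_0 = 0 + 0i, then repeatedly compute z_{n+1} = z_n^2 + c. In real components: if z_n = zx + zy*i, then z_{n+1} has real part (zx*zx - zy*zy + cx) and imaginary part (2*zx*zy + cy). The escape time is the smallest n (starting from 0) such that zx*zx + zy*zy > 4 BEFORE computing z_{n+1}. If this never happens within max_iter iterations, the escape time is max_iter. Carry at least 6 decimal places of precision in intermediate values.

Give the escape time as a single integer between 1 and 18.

Answer: 3

Derivation:
z_0 = 0 + 0i, c = -1.5350 + 0.9220i
Iter 1: z = -1.5350 + 0.9220i, |z|^2 = 3.2063
Iter 2: z = -0.0289 + -1.9085i, |z|^2 = 3.6434
Iter 3: z = -5.1767 + 1.0322i, |z|^2 = 27.8635
Escaped at iteration 3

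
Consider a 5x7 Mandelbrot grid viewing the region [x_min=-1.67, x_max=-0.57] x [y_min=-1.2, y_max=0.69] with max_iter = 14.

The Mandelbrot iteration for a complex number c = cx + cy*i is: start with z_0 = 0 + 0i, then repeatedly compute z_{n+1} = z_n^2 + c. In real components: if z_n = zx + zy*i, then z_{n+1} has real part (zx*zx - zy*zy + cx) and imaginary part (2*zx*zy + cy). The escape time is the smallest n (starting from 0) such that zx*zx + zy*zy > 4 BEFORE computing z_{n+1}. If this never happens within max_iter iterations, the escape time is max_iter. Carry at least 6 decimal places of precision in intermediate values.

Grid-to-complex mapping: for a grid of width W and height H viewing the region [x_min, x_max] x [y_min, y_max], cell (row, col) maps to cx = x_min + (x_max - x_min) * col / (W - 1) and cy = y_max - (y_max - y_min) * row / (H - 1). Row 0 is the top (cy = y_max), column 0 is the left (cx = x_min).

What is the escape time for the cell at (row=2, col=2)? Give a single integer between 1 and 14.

Answer: 14

Derivation:
z_0 = 0 + 0i, c = -1.1200 + 0.0600i
Iter 1: z = -1.1200 + 0.0600i, |z|^2 = 1.2580
Iter 2: z = 0.1308 + -0.0744i, |z|^2 = 0.0226
Iter 3: z = -1.1084 + 0.0405i, |z|^2 = 1.2303
Iter 4: z = 0.1070 + -0.0299i, |z|^2 = 0.0123
Iter 5: z = -1.1095 + 0.0536i, |z|^2 = 1.2338
Iter 6: z = 0.1080 + -0.0590i, |z|^2 = 0.0151
Iter 7: z = -1.1118 + 0.0473i, |z|^2 = 1.2384
Iter 8: z = 0.1139 + -0.0451i, |z|^2 = 0.0150
Iter 9: z = -1.1091 + 0.0497i, |z|^2 = 1.2325
Iter 10: z = 0.1075 + -0.0503i, |z|^2 = 0.0141
Iter 11: z = -1.1110 + 0.0492i, |z|^2 = 1.2367
Iter 12: z = 0.1118 + -0.0493i, |z|^2 = 0.0149
Iter 13: z = -1.1099 + 0.0490i, |z|^2 = 1.2343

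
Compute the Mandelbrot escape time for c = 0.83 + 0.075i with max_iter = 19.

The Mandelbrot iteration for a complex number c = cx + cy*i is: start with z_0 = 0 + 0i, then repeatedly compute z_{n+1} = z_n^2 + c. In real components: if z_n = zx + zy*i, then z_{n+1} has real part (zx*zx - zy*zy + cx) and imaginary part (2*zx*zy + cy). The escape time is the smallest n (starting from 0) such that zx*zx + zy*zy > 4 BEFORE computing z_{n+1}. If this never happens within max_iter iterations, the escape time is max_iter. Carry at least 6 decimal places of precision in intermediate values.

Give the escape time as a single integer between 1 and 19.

z_0 = 0 + 0i, c = 0.8300 + 0.0750i
Iter 1: z = 0.8300 + 0.0750i, |z|^2 = 0.6945
Iter 2: z = 1.5133 + 0.1995i, |z|^2 = 2.3298
Iter 3: z = 3.0802 + 0.6788i, |z|^2 = 9.9484
Escaped at iteration 3

Answer: 3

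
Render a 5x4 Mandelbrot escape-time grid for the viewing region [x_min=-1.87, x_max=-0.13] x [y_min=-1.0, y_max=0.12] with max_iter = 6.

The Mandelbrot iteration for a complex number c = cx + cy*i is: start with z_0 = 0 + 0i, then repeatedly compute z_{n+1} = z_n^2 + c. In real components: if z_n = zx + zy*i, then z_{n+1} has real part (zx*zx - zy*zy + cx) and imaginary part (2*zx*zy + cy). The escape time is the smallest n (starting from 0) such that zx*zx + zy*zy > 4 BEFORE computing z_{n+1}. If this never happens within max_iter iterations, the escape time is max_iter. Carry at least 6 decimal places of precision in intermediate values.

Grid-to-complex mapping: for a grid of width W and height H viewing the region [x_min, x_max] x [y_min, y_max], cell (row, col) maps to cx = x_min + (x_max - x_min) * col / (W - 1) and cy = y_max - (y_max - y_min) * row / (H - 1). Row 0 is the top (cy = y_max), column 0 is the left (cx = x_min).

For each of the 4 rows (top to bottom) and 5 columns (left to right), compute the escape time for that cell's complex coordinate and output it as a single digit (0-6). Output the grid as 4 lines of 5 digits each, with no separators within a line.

Answer: 46666
45666
23466
13346

Derivation:
(row=0, col=0): c = -1.8700 + 0.1200i → escape time 4
(row=0, col=1): c = -1.4350 + 0.1200i → escape time 6
(row=0, col=2): c = -1.0000 + 0.1200i → escape time 6
(row=0, col=3): c = -0.5650 + 0.1200i → escape time 6
(row=0, col=4): c = -0.1300 + 0.1200i → escape time 6
(row=1, col=0): c = -1.8700 + -0.2533i → escape time 4
(row=1, col=1): c = -1.4350 + -0.2533i → escape time 5
(row=1, col=2): c = -1.0000 + -0.2533i → escape time 6
(row=1, col=3): c = -0.5650 + -0.2533i → escape time 6
(row=1, col=4): c = -0.1300 + -0.2533i → escape time 6
(row=2, col=0): c = -1.8700 + -0.6267i → escape time 2
(row=2, col=1): c = -1.4350 + -0.6267i → escape time 3
(row=2, col=2): c = -1.0000 + -0.6267i → escape time 4
(row=2, col=3): c = -0.5650 + -0.6267i → escape time 6
(row=2, col=4): c = -0.1300 + -0.6267i → escape time 6
(row=3, col=0): c = -1.8700 + -1.0000i → escape time 1
(row=3, col=1): c = -1.4350 + -1.0000i → escape time 3
(row=3, col=2): c = -1.0000 + -1.0000i → escape time 3
(row=3, col=3): c = -0.5650 + -1.0000i → escape time 4
(row=3, col=4): c = -0.1300 + -1.0000i → escape time 6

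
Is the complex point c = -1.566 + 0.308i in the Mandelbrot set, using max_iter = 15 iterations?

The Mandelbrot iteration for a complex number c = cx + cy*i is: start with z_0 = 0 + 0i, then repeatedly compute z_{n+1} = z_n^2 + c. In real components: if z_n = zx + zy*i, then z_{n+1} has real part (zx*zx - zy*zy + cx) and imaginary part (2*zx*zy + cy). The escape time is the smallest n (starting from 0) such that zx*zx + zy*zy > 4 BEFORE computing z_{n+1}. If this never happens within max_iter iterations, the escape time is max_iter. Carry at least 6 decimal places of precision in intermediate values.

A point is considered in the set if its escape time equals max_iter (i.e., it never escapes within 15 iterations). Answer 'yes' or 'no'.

z_0 = 0 + 0i, c = -1.5660 + 0.3080i
Iter 1: z = -1.5660 + 0.3080i, |z|^2 = 2.5472
Iter 2: z = 0.7915 + -0.6567i, |z|^2 = 1.0577
Iter 3: z = -1.3707 + -0.7315i, |z|^2 = 2.4140
Iter 4: z = -0.2221 + 2.3133i, |z|^2 = 5.4008
Escaped at iteration 4

Answer: no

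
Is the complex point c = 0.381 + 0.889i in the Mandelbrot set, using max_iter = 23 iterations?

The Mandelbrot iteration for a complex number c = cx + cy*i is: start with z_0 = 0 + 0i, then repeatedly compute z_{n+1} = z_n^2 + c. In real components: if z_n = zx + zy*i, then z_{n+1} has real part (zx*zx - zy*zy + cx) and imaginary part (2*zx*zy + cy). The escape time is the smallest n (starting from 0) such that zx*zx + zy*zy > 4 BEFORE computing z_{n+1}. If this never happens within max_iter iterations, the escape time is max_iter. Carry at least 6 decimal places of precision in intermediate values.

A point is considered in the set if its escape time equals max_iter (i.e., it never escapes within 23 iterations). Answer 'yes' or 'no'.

Answer: no

Derivation:
z_0 = 0 + 0i, c = 0.3810 + 0.8890i
Iter 1: z = 0.3810 + 0.8890i, |z|^2 = 0.9355
Iter 2: z = -0.2642 + 1.5664i, |z|^2 = 2.5234
Iter 3: z = -2.0029 + 0.0614i, |z|^2 = 4.0153
Escaped at iteration 3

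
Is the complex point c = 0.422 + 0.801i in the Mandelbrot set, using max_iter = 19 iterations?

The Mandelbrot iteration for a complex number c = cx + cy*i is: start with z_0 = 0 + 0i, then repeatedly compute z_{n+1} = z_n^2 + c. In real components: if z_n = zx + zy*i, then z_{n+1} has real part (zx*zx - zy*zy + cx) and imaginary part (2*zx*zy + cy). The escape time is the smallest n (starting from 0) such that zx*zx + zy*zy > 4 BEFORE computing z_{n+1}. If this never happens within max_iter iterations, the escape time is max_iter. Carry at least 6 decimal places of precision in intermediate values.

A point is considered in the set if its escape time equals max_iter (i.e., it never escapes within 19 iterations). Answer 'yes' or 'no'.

z_0 = 0 + 0i, c = 0.4220 + 0.8010i
Iter 1: z = 0.4220 + 0.8010i, |z|^2 = 0.8197
Iter 2: z = -0.0415 + 1.4770i, |z|^2 = 2.1834
Iter 3: z = -1.7579 + 0.6784i, |z|^2 = 3.5505
Iter 4: z = 3.0522 + -1.5840i, |z|^2 = 11.8248
Escaped at iteration 4

Answer: no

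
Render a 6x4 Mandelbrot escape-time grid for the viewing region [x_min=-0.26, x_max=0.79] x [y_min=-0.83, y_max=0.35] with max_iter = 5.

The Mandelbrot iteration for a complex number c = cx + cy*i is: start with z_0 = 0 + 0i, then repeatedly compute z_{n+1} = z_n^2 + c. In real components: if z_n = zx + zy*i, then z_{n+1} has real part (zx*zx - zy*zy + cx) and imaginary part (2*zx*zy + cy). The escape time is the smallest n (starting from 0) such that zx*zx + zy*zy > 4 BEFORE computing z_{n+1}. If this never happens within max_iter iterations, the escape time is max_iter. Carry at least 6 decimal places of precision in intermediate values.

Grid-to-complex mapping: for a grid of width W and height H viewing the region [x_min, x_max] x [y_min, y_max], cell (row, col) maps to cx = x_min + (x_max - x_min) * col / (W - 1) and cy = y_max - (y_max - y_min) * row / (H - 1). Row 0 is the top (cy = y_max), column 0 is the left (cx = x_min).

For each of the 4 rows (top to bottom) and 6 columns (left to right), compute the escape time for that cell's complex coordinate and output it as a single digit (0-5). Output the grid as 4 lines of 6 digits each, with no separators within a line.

(row=0, col=0): c = -0.2600 + 0.3500i → escape time 5
(row=0, col=1): c = -0.0500 + 0.3500i → escape time 5
(row=0, col=2): c = 0.1600 + 0.3500i → escape time 5
(row=0, col=3): c = 0.3700 + 0.3500i → escape time 5
(row=0, col=4): c = 0.5800 + 0.3500i → escape time 4
(row=0, col=5): c = 0.7900 + 0.3500i → escape time 3
(row=1, col=0): c = -0.2600 + -0.0433i → escape time 5
(row=1, col=1): c = -0.0500 + -0.0433i → escape time 5
(row=1, col=2): c = 0.1600 + -0.0433i → escape time 5
(row=1, col=3): c = 0.3700 + -0.0433i → escape time 5
(row=1, col=4): c = 0.5800 + -0.0433i → escape time 4
(row=1, col=5): c = 0.7900 + -0.0433i → escape time 3
(row=2, col=0): c = -0.2600 + -0.4367i → escape time 5
(row=2, col=1): c = -0.0500 + -0.4367i → escape time 5
(row=2, col=2): c = 0.1600 + -0.4367i → escape time 5
(row=2, col=3): c = 0.3700 + -0.4367i → escape time 5
(row=2, col=4): c = 0.5800 + -0.4367i → escape time 4
(row=2, col=5): c = 0.7900 + -0.4367i → escape time 3
(row=3, col=0): c = -0.2600 + -0.8300i → escape time 5
(row=3, col=1): c = -0.0500 + -0.8300i → escape time 5
(row=3, col=2): c = 0.1600 + -0.8300i → escape time 5
(row=3, col=3): c = 0.3700 + -0.8300i → escape time 4
(row=3, col=4): c = 0.5800 + -0.8300i → escape time 3
(row=3, col=5): c = 0.7900 + -0.8300i → escape time 2

Answer: 555543
555543
555543
555432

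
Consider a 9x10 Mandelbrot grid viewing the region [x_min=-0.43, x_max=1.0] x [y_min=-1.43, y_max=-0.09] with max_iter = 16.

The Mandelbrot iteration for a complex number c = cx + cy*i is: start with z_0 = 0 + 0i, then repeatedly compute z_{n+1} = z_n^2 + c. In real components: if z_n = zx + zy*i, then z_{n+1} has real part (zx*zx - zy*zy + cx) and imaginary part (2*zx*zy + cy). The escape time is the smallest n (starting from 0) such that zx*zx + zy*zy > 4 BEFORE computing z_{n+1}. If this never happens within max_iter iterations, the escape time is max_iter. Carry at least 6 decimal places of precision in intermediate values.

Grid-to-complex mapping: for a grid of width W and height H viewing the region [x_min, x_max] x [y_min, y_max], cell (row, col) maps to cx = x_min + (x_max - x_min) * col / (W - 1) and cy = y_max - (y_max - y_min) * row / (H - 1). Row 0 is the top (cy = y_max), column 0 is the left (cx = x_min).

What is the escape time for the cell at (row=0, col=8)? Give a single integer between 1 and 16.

z_0 = 0 + 0i, c = 1.0000 + -0.0900i
Iter 1: z = 1.0000 + -0.0900i, |z|^2 = 1.0081
Iter 2: z = 1.9919 + -0.2700i, |z|^2 = 4.0406
Escaped at iteration 2

Answer: 2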